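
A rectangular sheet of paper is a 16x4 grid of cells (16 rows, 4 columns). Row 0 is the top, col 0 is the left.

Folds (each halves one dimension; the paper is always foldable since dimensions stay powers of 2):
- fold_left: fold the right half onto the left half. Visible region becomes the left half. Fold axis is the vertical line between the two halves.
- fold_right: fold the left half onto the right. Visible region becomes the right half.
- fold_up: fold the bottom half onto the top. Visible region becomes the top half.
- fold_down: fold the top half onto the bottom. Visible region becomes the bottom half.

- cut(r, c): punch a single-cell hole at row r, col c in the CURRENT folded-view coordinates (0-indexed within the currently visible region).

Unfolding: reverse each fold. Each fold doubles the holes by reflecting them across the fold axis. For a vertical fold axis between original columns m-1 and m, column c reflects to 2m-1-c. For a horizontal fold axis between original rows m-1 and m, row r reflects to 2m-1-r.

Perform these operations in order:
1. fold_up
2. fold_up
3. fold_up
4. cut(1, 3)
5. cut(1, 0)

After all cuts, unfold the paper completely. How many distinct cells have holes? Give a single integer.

Op 1 fold_up: fold axis h@8; visible region now rows[0,8) x cols[0,4) = 8x4
Op 2 fold_up: fold axis h@4; visible region now rows[0,4) x cols[0,4) = 4x4
Op 3 fold_up: fold axis h@2; visible region now rows[0,2) x cols[0,4) = 2x4
Op 4 cut(1, 3): punch at orig (1,3); cuts so far [(1, 3)]; region rows[0,2) x cols[0,4) = 2x4
Op 5 cut(1, 0): punch at orig (1,0); cuts so far [(1, 0), (1, 3)]; region rows[0,2) x cols[0,4) = 2x4
Unfold 1 (reflect across h@2): 4 holes -> [(1, 0), (1, 3), (2, 0), (2, 3)]
Unfold 2 (reflect across h@4): 8 holes -> [(1, 0), (1, 3), (2, 0), (2, 3), (5, 0), (5, 3), (6, 0), (6, 3)]
Unfold 3 (reflect across h@8): 16 holes -> [(1, 0), (1, 3), (2, 0), (2, 3), (5, 0), (5, 3), (6, 0), (6, 3), (9, 0), (9, 3), (10, 0), (10, 3), (13, 0), (13, 3), (14, 0), (14, 3)]

Answer: 16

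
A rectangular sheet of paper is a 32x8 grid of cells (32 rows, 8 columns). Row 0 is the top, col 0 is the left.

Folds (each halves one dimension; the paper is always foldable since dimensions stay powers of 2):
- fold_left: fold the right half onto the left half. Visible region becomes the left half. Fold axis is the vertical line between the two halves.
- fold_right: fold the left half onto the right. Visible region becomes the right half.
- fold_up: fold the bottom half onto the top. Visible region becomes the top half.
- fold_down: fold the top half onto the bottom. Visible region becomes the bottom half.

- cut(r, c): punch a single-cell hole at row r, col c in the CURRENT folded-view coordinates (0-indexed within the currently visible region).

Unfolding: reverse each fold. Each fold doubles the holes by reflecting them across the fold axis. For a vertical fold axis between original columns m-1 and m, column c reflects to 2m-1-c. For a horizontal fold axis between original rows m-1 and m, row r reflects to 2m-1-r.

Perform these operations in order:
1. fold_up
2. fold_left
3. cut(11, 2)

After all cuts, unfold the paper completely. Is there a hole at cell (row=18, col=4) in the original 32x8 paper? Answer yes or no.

Answer: no

Derivation:
Op 1 fold_up: fold axis h@16; visible region now rows[0,16) x cols[0,8) = 16x8
Op 2 fold_left: fold axis v@4; visible region now rows[0,16) x cols[0,4) = 16x4
Op 3 cut(11, 2): punch at orig (11,2); cuts so far [(11, 2)]; region rows[0,16) x cols[0,4) = 16x4
Unfold 1 (reflect across v@4): 2 holes -> [(11, 2), (11, 5)]
Unfold 2 (reflect across h@16): 4 holes -> [(11, 2), (11, 5), (20, 2), (20, 5)]
Holes: [(11, 2), (11, 5), (20, 2), (20, 5)]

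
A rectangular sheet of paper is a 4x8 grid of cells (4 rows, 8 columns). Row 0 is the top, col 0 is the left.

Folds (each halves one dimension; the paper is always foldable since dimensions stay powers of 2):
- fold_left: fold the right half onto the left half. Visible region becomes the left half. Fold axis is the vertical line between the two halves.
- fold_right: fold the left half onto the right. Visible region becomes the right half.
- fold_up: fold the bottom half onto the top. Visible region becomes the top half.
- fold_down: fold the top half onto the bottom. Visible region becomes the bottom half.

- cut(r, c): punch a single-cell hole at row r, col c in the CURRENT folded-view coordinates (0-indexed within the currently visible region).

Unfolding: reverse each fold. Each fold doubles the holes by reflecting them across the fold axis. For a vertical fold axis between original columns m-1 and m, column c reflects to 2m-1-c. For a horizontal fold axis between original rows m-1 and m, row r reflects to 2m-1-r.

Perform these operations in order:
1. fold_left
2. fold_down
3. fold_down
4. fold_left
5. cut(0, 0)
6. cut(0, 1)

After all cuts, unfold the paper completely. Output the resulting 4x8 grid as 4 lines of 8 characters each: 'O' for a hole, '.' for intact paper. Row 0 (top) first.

Op 1 fold_left: fold axis v@4; visible region now rows[0,4) x cols[0,4) = 4x4
Op 2 fold_down: fold axis h@2; visible region now rows[2,4) x cols[0,4) = 2x4
Op 3 fold_down: fold axis h@3; visible region now rows[3,4) x cols[0,4) = 1x4
Op 4 fold_left: fold axis v@2; visible region now rows[3,4) x cols[0,2) = 1x2
Op 5 cut(0, 0): punch at orig (3,0); cuts so far [(3, 0)]; region rows[3,4) x cols[0,2) = 1x2
Op 6 cut(0, 1): punch at orig (3,1); cuts so far [(3, 0), (3, 1)]; region rows[3,4) x cols[0,2) = 1x2
Unfold 1 (reflect across v@2): 4 holes -> [(3, 0), (3, 1), (3, 2), (3, 3)]
Unfold 2 (reflect across h@3): 8 holes -> [(2, 0), (2, 1), (2, 2), (2, 3), (3, 0), (3, 1), (3, 2), (3, 3)]
Unfold 3 (reflect across h@2): 16 holes -> [(0, 0), (0, 1), (0, 2), (0, 3), (1, 0), (1, 1), (1, 2), (1, 3), (2, 0), (2, 1), (2, 2), (2, 3), (3, 0), (3, 1), (3, 2), (3, 3)]
Unfold 4 (reflect across v@4): 32 holes -> [(0, 0), (0, 1), (0, 2), (0, 3), (0, 4), (0, 5), (0, 6), (0, 7), (1, 0), (1, 1), (1, 2), (1, 3), (1, 4), (1, 5), (1, 6), (1, 7), (2, 0), (2, 1), (2, 2), (2, 3), (2, 4), (2, 5), (2, 6), (2, 7), (3, 0), (3, 1), (3, 2), (3, 3), (3, 4), (3, 5), (3, 6), (3, 7)]

Answer: OOOOOOOO
OOOOOOOO
OOOOOOOO
OOOOOOOO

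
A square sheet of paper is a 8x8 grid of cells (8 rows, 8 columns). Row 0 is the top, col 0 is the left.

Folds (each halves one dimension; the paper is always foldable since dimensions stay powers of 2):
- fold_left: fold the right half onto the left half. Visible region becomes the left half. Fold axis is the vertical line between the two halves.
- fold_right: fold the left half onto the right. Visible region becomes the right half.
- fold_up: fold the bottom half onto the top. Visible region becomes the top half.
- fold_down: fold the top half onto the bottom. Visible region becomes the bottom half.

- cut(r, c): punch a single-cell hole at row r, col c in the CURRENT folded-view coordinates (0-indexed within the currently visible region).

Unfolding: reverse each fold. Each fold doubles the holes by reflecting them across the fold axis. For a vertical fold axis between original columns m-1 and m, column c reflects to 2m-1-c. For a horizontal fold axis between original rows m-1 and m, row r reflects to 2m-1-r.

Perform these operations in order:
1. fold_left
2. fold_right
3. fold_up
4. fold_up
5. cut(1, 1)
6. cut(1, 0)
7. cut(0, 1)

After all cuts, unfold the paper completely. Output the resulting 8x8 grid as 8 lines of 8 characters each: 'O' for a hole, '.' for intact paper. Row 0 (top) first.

Op 1 fold_left: fold axis v@4; visible region now rows[0,8) x cols[0,4) = 8x4
Op 2 fold_right: fold axis v@2; visible region now rows[0,8) x cols[2,4) = 8x2
Op 3 fold_up: fold axis h@4; visible region now rows[0,4) x cols[2,4) = 4x2
Op 4 fold_up: fold axis h@2; visible region now rows[0,2) x cols[2,4) = 2x2
Op 5 cut(1, 1): punch at orig (1,3); cuts so far [(1, 3)]; region rows[0,2) x cols[2,4) = 2x2
Op 6 cut(1, 0): punch at orig (1,2); cuts so far [(1, 2), (1, 3)]; region rows[0,2) x cols[2,4) = 2x2
Op 7 cut(0, 1): punch at orig (0,3); cuts so far [(0, 3), (1, 2), (1, 3)]; region rows[0,2) x cols[2,4) = 2x2
Unfold 1 (reflect across h@2): 6 holes -> [(0, 3), (1, 2), (1, 3), (2, 2), (2, 3), (3, 3)]
Unfold 2 (reflect across h@4): 12 holes -> [(0, 3), (1, 2), (1, 3), (2, 2), (2, 3), (3, 3), (4, 3), (5, 2), (5, 3), (6, 2), (6, 3), (7, 3)]
Unfold 3 (reflect across v@2): 24 holes -> [(0, 0), (0, 3), (1, 0), (1, 1), (1, 2), (1, 3), (2, 0), (2, 1), (2, 2), (2, 3), (3, 0), (3, 3), (4, 0), (4, 3), (5, 0), (5, 1), (5, 2), (5, 3), (6, 0), (6, 1), (6, 2), (6, 3), (7, 0), (7, 3)]
Unfold 4 (reflect across v@4): 48 holes -> [(0, 0), (0, 3), (0, 4), (0, 7), (1, 0), (1, 1), (1, 2), (1, 3), (1, 4), (1, 5), (1, 6), (1, 7), (2, 0), (2, 1), (2, 2), (2, 3), (2, 4), (2, 5), (2, 6), (2, 7), (3, 0), (3, 3), (3, 4), (3, 7), (4, 0), (4, 3), (4, 4), (4, 7), (5, 0), (5, 1), (5, 2), (5, 3), (5, 4), (5, 5), (5, 6), (5, 7), (6, 0), (6, 1), (6, 2), (6, 3), (6, 4), (6, 5), (6, 6), (6, 7), (7, 0), (7, 3), (7, 4), (7, 7)]

Answer: O..OO..O
OOOOOOOO
OOOOOOOO
O..OO..O
O..OO..O
OOOOOOOO
OOOOOOOO
O..OO..O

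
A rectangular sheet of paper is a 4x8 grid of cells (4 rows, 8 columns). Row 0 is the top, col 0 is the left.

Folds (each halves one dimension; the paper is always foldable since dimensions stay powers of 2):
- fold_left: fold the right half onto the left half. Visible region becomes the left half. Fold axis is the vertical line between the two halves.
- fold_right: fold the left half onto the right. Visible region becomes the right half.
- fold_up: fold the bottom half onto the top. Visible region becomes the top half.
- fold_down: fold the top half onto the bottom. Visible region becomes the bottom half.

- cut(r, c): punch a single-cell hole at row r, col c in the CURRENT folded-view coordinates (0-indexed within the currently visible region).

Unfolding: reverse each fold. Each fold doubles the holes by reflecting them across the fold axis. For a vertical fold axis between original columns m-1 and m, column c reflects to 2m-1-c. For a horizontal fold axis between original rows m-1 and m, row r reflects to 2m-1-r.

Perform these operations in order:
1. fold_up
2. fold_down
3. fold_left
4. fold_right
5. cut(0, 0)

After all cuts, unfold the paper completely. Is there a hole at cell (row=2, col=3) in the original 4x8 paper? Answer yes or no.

Op 1 fold_up: fold axis h@2; visible region now rows[0,2) x cols[0,8) = 2x8
Op 2 fold_down: fold axis h@1; visible region now rows[1,2) x cols[0,8) = 1x8
Op 3 fold_left: fold axis v@4; visible region now rows[1,2) x cols[0,4) = 1x4
Op 4 fold_right: fold axis v@2; visible region now rows[1,2) x cols[2,4) = 1x2
Op 5 cut(0, 0): punch at orig (1,2); cuts so far [(1, 2)]; region rows[1,2) x cols[2,4) = 1x2
Unfold 1 (reflect across v@2): 2 holes -> [(1, 1), (1, 2)]
Unfold 2 (reflect across v@4): 4 holes -> [(1, 1), (1, 2), (1, 5), (1, 6)]
Unfold 3 (reflect across h@1): 8 holes -> [(0, 1), (0, 2), (0, 5), (0, 6), (1, 1), (1, 2), (1, 5), (1, 6)]
Unfold 4 (reflect across h@2): 16 holes -> [(0, 1), (0, 2), (0, 5), (0, 6), (1, 1), (1, 2), (1, 5), (1, 6), (2, 1), (2, 2), (2, 5), (2, 6), (3, 1), (3, 2), (3, 5), (3, 6)]
Holes: [(0, 1), (0, 2), (0, 5), (0, 6), (1, 1), (1, 2), (1, 5), (1, 6), (2, 1), (2, 2), (2, 5), (2, 6), (3, 1), (3, 2), (3, 5), (3, 6)]

Answer: no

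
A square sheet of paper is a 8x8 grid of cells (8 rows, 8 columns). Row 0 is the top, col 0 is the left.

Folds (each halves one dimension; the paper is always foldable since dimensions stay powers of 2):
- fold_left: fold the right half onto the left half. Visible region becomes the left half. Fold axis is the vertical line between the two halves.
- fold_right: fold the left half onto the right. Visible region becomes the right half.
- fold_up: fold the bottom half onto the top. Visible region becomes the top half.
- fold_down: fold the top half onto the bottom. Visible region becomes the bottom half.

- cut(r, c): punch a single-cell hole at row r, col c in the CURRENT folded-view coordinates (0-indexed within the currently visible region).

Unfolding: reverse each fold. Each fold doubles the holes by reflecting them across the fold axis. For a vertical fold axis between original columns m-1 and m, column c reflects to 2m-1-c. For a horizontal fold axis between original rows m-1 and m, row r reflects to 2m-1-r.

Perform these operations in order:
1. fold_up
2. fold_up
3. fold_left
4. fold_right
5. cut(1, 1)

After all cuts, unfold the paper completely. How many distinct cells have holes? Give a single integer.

Op 1 fold_up: fold axis h@4; visible region now rows[0,4) x cols[0,8) = 4x8
Op 2 fold_up: fold axis h@2; visible region now rows[0,2) x cols[0,8) = 2x8
Op 3 fold_left: fold axis v@4; visible region now rows[0,2) x cols[0,4) = 2x4
Op 4 fold_right: fold axis v@2; visible region now rows[0,2) x cols[2,4) = 2x2
Op 5 cut(1, 1): punch at orig (1,3); cuts so far [(1, 3)]; region rows[0,2) x cols[2,4) = 2x2
Unfold 1 (reflect across v@2): 2 holes -> [(1, 0), (1, 3)]
Unfold 2 (reflect across v@4): 4 holes -> [(1, 0), (1, 3), (1, 4), (1, 7)]
Unfold 3 (reflect across h@2): 8 holes -> [(1, 0), (1, 3), (1, 4), (1, 7), (2, 0), (2, 3), (2, 4), (2, 7)]
Unfold 4 (reflect across h@4): 16 holes -> [(1, 0), (1, 3), (1, 4), (1, 7), (2, 0), (2, 3), (2, 4), (2, 7), (5, 0), (5, 3), (5, 4), (5, 7), (6, 0), (6, 3), (6, 4), (6, 7)]

Answer: 16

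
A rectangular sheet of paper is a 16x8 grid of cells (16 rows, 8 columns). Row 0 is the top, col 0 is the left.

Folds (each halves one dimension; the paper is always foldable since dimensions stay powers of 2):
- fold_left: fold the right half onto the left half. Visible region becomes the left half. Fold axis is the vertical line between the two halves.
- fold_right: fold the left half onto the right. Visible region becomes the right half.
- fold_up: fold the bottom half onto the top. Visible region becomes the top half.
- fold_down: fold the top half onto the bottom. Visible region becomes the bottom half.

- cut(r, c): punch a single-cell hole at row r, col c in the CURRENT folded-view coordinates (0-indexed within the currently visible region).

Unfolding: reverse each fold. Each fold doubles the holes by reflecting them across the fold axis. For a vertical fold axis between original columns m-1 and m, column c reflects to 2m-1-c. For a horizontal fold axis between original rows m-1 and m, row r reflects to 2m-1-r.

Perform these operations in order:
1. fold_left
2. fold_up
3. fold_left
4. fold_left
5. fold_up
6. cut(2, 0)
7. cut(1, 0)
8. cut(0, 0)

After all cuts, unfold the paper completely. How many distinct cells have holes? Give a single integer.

Op 1 fold_left: fold axis v@4; visible region now rows[0,16) x cols[0,4) = 16x4
Op 2 fold_up: fold axis h@8; visible region now rows[0,8) x cols[0,4) = 8x4
Op 3 fold_left: fold axis v@2; visible region now rows[0,8) x cols[0,2) = 8x2
Op 4 fold_left: fold axis v@1; visible region now rows[0,8) x cols[0,1) = 8x1
Op 5 fold_up: fold axis h@4; visible region now rows[0,4) x cols[0,1) = 4x1
Op 6 cut(2, 0): punch at orig (2,0); cuts so far [(2, 0)]; region rows[0,4) x cols[0,1) = 4x1
Op 7 cut(1, 0): punch at orig (1,0); cuts so far [(1, 0), (2, 0)]; region rows[0,4) x cols[0,1) = 4x1
Op 8 cut(0, 0): punch at orig (0,0); cuts so far [(0, 0), (1, 0), (2, 0)]; region rows[0,4) x cols[0,1) = 4x1
Unfold 1 (reflect across h@4): 6 holes -> [(0, 0), (1, 0), (2, 0), (5, 0), (6, 0), (7, 0)]
Unfold 2 (reflect across v@1): 12 holes -> [(0, 0), (0, 1), (1, 0), (1, 1), (2, 0), (2, 1), (5, 0), (5, 1), (6, 0), (6, 1), (7, 0), (7, 1)]
Unfold 3 (reflect across v@2): 24 holes -> [(0, 0), (0, 1), (0, 2), (0, 3), (1, 0), (1, 1), (1, 2), (1, 3), (2, 0), (2, 1), (2, 2), (2, 3), (5, 0), (5, 1), (5, 2), (5, 3), (6, 0), (6, 1), (6, 2), (6, 3), (7, 0), (7, 1), (7, 2), (7, 3)]
Unfold 4 (reflect across h@8): 48 holes -> [(0, 0), (0, 1), (0, 2), (0, 3), (1, 0), (1, 1), (1, 2), (1, 3), (2, 0), (2, 1), (2, 2), (2, 3), (5, 0), (5, 1), (5, 2), (5, 3), (6, 0), (6, 1), (6, 2), (6, 3), (7, 0), (7, 1), (7, 2), (7, 3), (8, 0), (8, 1), (8, 2), (8, 3), (9, 0), (9, 1), (9, 2), (9, 3), (10, 0), (10, 1), (10, 2), (10, 3), (13, 0), (13, 1), (13, 2), (13, 3), (14, 0), (14, 1), (14, 2), (14, 3), (15, 0), (15, 1), (15, 2), (15, 3)]
Unfold 5 (reflect across v@4): 96 holes -> [(0, 0), (0, 1), (0, 2), (0, 3), (0, 4), (0, 5), (0, 6), (0, 7), (1, 0), (1, 1), (1, 2), (1, 3), (1, 4), (1, 5), (1, 6), (1, 7), (2, 0), (2, 1), (2, 2), (2, 3), (2, 4), (2, 5), (2, 6), (2, 7), (5, 0), (5, 1), (5, 2), (5, 3), (5, 4), (5, 5), (5, 6), (5, 7), (6, 0), (6, 1), (6, 2), (6, 3), (6, 4), (6, 5), (6, 6), (6, 7), (7, 0), (7, 1), (7, 2), (7, 3), (7, 4), (7, 5), (7, 6), (7, 7), (8, 0), (8, 1), (8, 2), (8, 3), (8, 4), (8, 5), (8, 6), (8, 7), (9, 0), (9, 1), (9, 2), (9, 3), (9, 4), (9, 5), (9, 6), (9, 7), (10, 0), (10, 1), (10, 2), (10, 3), (10, 4), (10, 5), (10, 6), (10, 7), (13, 0), (13, 1), (13, 2), (13, 3), (13, 4), (13, 5), (13, 6), (13, 7), (14, 0), (14, 1), (14, 2), (14, 3), (14, 4), (14, 5), (14, 6), (14, 7), (15, 0), (15, 1), (15, 2), (15, 3), (15, 4), (15, 5), (15, 6), (15, 7)]

Answer: 96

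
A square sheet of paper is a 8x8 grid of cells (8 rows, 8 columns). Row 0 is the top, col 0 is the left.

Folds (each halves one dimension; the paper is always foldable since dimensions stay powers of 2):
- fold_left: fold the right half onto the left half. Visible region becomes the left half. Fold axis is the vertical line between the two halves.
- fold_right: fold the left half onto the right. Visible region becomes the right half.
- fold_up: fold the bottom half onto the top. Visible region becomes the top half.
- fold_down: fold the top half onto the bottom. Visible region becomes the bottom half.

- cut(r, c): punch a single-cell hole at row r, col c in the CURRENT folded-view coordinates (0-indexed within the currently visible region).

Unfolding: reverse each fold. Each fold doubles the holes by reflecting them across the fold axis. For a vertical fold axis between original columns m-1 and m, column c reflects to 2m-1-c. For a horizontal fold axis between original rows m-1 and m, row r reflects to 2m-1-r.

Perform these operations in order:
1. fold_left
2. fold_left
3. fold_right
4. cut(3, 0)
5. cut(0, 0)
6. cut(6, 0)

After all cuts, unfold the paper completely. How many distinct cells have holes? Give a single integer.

Op 1 fold_left: fold axis v@4; visible region now rows[0,8) x cols[0,4) = 8x4
Op 2 fold_left: fold axis v@2; visible region now rows[0,8) x cols[0,2) = 8x2
Op 3 fold_right: fold axis v@1; visible region now rows[0,8) x cols[1,2) = 8x1
Op 4 cut(3, 0): punch at orig (3,1); cuts so far [(3, 1)]; region rows[0,8) x cols[1,2) = 8x1
Op 5 cut(0, 0): punch at orig (0,1); cuts so far [(0, 1), (3, 1)]; region rows[0,8) x cols[1,2) = 8x1
Op 6 cut(6, 0): punch at orig (6,1); cuts so far [(0, 1), (3, 1), (6, 1)]; region rows[0,8) x cols[1,2) = 8x1
Unfold 1 (reflect across v@1): 6 holes -> [(0, 0), (0, 1), (3, 0), (3, 1), (6, 0), (6, 1)]
Unfold 2 (reflect across v@2): 12 holes -> [(0, 0), (0, 1), (0, 2), (0, 3), (3, 0), (3, 1), (3, 2), (3, 3), (6, 0), (6, 1), (6, 2), (6, 3)]
Unfold 3 (reflect across v@4): 24 holes -> [(0, 0), (0, 1), (0, 2), (0, 3), (0, 4), (0, 5), (0, 6), (0, 7), (3, 0), (3, 1), (3, 2), (3, 3), (3, 4), (3, 5), (3, 6), (3, 7), (6, 0), (6, 1), (6, 2), (6, 3), (6, 4), (6, 5), (6, 6), (6, 7)]

Answer: 24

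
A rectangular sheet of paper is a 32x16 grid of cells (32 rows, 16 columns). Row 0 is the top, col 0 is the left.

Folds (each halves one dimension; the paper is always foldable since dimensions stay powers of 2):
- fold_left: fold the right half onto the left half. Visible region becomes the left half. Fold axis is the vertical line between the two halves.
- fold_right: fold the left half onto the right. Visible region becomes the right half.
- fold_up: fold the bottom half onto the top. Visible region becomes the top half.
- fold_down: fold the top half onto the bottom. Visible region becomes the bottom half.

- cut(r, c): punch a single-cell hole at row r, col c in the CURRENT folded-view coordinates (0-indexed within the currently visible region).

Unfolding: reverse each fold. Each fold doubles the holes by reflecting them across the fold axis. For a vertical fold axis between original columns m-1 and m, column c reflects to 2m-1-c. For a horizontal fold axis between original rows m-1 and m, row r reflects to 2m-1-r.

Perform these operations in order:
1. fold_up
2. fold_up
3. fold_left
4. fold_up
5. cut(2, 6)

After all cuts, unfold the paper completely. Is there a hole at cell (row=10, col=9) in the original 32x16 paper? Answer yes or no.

Op 1 fold_up: fold axis h@16; visible region now rows[0,16) x cols[0,16) = 16x16
Op 2 fold_up: fold axis h@8; visible region now rows[0,8) x cols[0,16) = 8x16
Op 3 fold_left: fold axis v@8; visible region now rows[0,8) x cols[0,8) = 8x8
Op 4 fold_up: fold axis h@4; visible region now rows[0,4) x cols[0,8) = 4x8
Op 5 cut(2, 6): punch at orig (2,6); cuts so far [(2, 6)]; region rows[0,4) x cols[0,8) = 4x8
Unfold 1 (reflect across h@4): 2 holes -> [(2, 6), (5, 6)]
Unfold 2 (reflect across v@8): 4 holes -> [(2, 6), (2, 9), (5, 6), (5, 9)]
Unfold 3 (reflect across h@8): 8 holes -> [(2, 6), (2, 9), (5, 6), (5, 9), (10, 6), (10, 9), (13, 6), (13, 9)]
Unfold 4 (reflect across h@16): 16 holes -> [(2, 6), (2, 9), (5, 6), (5, 9), (10, 6), (10, 9), (13, 6), (13, 9), (18, 6), (18, 9), (21, 6), (21, 9), (26, 6), (26, 9), (29, 6), (29, 9)]
Holes: [(2, 6), (2, 9), (5, 6), (5, 9), (10, 6), (10, 9), (13, 6), (13, 9), (18, 6), (18, 9), (21, 6), (21, 9), (26, 6), (26, 9), (29, 6), (29, 9)]

Answer: yes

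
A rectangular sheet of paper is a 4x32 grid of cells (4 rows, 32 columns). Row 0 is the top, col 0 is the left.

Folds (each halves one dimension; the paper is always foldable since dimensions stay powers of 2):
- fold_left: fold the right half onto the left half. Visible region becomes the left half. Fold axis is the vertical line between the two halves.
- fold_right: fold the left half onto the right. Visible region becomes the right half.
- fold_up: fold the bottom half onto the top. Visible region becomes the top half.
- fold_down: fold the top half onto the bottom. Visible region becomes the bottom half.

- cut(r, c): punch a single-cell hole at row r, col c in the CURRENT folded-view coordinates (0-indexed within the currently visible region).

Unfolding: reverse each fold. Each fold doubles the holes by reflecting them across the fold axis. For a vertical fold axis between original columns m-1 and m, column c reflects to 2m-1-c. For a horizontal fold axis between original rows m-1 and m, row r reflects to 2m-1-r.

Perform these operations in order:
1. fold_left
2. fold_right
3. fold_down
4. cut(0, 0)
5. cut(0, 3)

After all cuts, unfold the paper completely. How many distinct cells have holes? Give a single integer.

Answer: 16

Derivation:
Op 1 fold_left: fold axis v@16; visible region now rows[0,4) x cols[0,16) = 4x16
Op 2 fold_right: fold axis v@8; visible region now rows[0,4) x cols[8,16) = 4x8
Op 3 fold_down: fold axis h@2; visible region now rows[2,4) x cols[8,16) = 2x8
Op 4 cut(0, 0): punch at orig (2,8); cuts so far [(2, 8)]; region rows[2,4) x cols[8,16) = 2x8
Op 5 cut(0, 3): punch at orig (2,11); cuts so far [(2, 8), (2, 11)]; region rows[2,4) x cols[8,16) = 2x8
Unfold 1 (reflect across h@2): 4 holes -> [(1, 8), (1, 11), (2, 8), (2, 11)]
Unfold 2 (reflect across v@8): 8 holes -> [(1, 4), (1, 7), (1, 8), (1, 11), (2, 4), (2, 7), (2, 8), (2, 11)]
Unfold 3 (reflect across v@16): 16 holes -> [(1, 4), (1, 7), (1, 8), (1, 11), (1, 20), (1, 23), (1, 24), (1, 27), (2, 4), (2, 7), (2, 8), (2, 11), (2, 20), (2, 23), (2, 24), (2, 27)]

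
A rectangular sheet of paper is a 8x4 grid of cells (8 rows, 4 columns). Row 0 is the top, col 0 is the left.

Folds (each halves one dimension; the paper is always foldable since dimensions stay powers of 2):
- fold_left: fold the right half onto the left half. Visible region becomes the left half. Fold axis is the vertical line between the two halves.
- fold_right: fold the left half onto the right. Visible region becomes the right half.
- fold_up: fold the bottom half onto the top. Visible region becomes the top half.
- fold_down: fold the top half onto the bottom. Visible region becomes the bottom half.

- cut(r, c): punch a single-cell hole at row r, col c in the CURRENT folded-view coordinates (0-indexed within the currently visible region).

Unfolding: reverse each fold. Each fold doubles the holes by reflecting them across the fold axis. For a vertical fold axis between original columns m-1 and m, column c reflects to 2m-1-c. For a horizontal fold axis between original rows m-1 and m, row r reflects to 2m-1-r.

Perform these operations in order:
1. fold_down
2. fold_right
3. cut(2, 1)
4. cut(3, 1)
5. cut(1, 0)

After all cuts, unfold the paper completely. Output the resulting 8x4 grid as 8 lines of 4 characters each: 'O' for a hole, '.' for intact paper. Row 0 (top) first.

Op 1 fold_down: fold axis h@4; visible region now rows[4,8) x cols[0,4) = 4x4
Op 2 fold_right: fold axis v@2; visible region now rows[4,8) x cols[2,4) = 4x2
Op 3 cut(2, 1): punch at orig (6,3); cuts so far [(6, 3)]; region rows[4,8) x cols[2,4) = 4x2
Op 4 cut(3, 1): punch at orig (7,3); cuts so far [(6, 3), (7, 3)]; region rows[4,8) x cols[2,4) = 4x2
Op 5 cut(1, 0): punch at orig (5,2); cuts so far [(5, 2), (6, 3), (7, 3)]; region rows[4,8) x cols[2,4) = 4x2
Unfold 1 (reflect across v@2): 6 holes -> [(5, 1), (5, 2), (6, 0), (6, 3), (7, 0), (7, 3)]
Unfold 2 (reflect across h@4): 12 holes -> [(0, 0), (0, 3), (1, 0), (1, 3), (2, 1), (2, 2), (5, 1), (5, 2), (6, 0), (6, 3), (7, 0), (7, 3)]

Answer: O..O
O..O
.OO.
....
....
.OO.
O..O
O..O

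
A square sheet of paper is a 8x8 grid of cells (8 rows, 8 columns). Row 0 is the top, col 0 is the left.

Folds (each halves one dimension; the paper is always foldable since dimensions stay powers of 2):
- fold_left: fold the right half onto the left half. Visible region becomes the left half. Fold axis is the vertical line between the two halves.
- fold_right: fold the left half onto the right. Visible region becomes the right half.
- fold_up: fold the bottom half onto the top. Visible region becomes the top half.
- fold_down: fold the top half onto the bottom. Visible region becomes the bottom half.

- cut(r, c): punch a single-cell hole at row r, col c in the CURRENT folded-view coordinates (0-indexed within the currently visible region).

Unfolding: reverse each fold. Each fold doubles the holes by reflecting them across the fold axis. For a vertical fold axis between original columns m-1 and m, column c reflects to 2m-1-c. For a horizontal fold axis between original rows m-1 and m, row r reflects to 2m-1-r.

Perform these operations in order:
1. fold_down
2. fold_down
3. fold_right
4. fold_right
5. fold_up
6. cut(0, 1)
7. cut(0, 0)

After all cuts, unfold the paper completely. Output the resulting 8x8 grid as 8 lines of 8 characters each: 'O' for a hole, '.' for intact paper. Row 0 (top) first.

Answer: OOOOOOOO
OOOOOOOO
OOOOOOOO
OOOOOOOO
OOOOOOOO
OOOOOOOO
OOOOOOOO
OOOOOOOO

Derivation:
Op 1 fold_down: fold axis h@4; visible region now rows[4,8) x cols[0,8) = 4x8
Op 2 fold_down: fold axis h@6; visible region now rows[6,8) x cols[0,8) = 2x8
Op 3 fold_right: fold axis v@4; visible region now rows[6,8) x cols[4,8) = 2x4
Op 4 fold_right: fold axis v@6; visible region now rows[6,8) x cols[6,8) = 2x2
Op 5 fold_up: fold axis h@7; visible region now rows[6,7) x cols[6,8) = 1x2
Op 6 cut(0, 1): punch at orig (6,7); cuts so far [(6, 7)]; region rows[6,7) x cols[6,8) = 1x2
Op 7 cut(0, 0): punch at orig (6,6); cuts so far [(6, 6), (6, 7)]; region rows[6,7) x cols[6,8) = 1x2
Unfold 1 (reflect across h@7): 4 holes -> [(6, 6), (6, 7), (7, 6), (7, 7)]
Unfold 2 (reflect across v@6): 8 holes -> [(6, 4), (6, 5), (6, 6), (6, 7), (7, 4), (7, 5), (7, 6), (7, 7)]
Unfold 3 (reflect across v@4): 16 holes -> [(6, 0), (6, 1), (6, 2), (6, 3), (6, 4), (6, 5), (6, 6), (6, 7), (7, 0), (7, 1), (7, 2), (7, 3), (7, 4), (7, 5), (7, 6), (7, 7)]
Unfold 4 (reflect across h@6): 32 holes -> [(4, 0), (4, 1), (4, 2), (4, 3), (4, 4), (4, 5), (4, 6), (4, 7), (5, 0), (5, 1), (5, 2), (5, 3), (5, 4), (5, 5), (5, 6), (5, 7), (6, 0), (6, 1), (6, 2), (6, 3), (6, 4), (6, 5), (6, 6), (6, 7), (7, 0), (7, 1), (7, 2), (7, 3), (7, 4), (7, 5), (7, 6), (7, 7)]
Unfold 5 (reflect across h@4): 64 holes -> [(0, 0), (0, 1), (0, 2), (0, 3), (0, 4), (0, 5), (0, 6), (0, 7), (1, 0), (1, 1), (1, 2), (1, 3), (1, 4), (1, 5), (1, 6), (1, 7), (2, 0), (2, 1), (2, 2), (2, 3), (2, 4), (2, 5), (2, 6), (2, 7), (3, 0), (3, 1), (3, 2), (3, 3), (3, 4), (3, 5), (3, 6), (3, 7), (4, 0), (4, 1), (4, 2), (4, 3), (4, 4), (4, 5), (4, 6), (4, 7), (5, 0), (5, 1), (5, 2), (5, 3), (5, 4), (5, 5), (5, 6), (5, 7), (6, 0), (6, 1), (6, 2), (6, 3), (6, 4), (6, 5), (6, 6), (6, 7), (7, 0), (7, 1), (7, 2), (7, 3), (7, 4), (7, 5), (7, 6), (7, 7)]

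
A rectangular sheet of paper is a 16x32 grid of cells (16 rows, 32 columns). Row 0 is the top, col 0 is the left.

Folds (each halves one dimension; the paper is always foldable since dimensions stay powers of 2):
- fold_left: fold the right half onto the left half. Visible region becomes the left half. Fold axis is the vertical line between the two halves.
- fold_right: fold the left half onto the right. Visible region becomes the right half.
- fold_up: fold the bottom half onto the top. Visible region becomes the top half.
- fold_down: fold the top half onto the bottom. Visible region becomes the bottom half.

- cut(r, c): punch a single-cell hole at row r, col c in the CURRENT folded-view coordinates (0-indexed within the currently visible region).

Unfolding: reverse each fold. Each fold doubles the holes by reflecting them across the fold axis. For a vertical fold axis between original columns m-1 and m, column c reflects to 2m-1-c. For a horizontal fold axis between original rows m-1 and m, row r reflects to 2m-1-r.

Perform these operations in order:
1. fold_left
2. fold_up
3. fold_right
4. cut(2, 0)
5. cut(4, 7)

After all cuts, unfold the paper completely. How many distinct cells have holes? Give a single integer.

Answer: 16

Derivation:
Op 1 fold_left: fold axis v@16; visible region now rows[0,16) x cols[0,16) = 16x16
Op 2 fold_up: fold axis h@8; visible region now rows[0,8) x cols[0,16) = 8x16
Op 3 fold_right: fold axis v@8; visible region now rows[0,8) x cols[8,16) = 8x8
Op 4 cut(2, 0): punch at orig (2,8); cuts so far [(2, 8)]; region rows[0,8) x cols[8,16) = 8x8
Op 5 cut(4, 7): punch at orig (4,15); cuts so far [(2, 8), (4, 15)]; region rows[0,8) x cols[8,16) = 8x8
Unfold 1 (reflect across v@8): 4 holes -> [(2, 7), (2, 8), (4, 0), (4, 15)]
Unfold 2 (reflect across h@8): 8 holes -> [(2, 7), (2, 8), (4, 0), (4, 15), (11, 0), (11, 15), (13, 7), (13, 8)]
Unfold 3 (reflect across v@16): 16 holes -> [(2, 7), (2, 8), (2, 23), (2, 24), (4, 0), (4, 15), (4, 16), (4, 31), (11, 0), (11, 15), (11, 16), (11, 31), (13, 7), (13, 8), (13, 23), (13, 24)]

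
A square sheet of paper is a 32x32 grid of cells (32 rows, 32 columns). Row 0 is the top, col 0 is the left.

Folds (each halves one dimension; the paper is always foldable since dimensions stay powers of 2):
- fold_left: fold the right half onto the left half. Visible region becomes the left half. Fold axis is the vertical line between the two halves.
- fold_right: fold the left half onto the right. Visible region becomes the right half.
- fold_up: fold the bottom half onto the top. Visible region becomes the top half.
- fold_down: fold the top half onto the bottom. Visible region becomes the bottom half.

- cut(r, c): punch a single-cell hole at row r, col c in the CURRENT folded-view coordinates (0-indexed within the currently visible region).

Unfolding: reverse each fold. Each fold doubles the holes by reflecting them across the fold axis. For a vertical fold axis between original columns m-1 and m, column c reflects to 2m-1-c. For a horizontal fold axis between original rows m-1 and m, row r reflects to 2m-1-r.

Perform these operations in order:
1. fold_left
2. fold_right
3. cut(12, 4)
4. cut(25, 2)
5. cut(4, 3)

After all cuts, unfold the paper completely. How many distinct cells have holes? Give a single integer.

Op 1 fold_left: fold axis v@16; visible region now rows[0,32) x cols[0,16) = 32x16
Op 2 fold_right: fold axis v@8; visible region now rows[0,32) x cols[8,16) = 32x8
Op 3 cut(12, 4): punch at orig (12,12); cuts so far [(12, 12)]; region rows[0,32) x cols[8,16) = 32x8
Op 4 cut(25, 2): punch at orig (25,10); cuts so far [(12, 12), (25, 10)]; region rows[0,32) x cols[8,16) = 32x8
Op 5 cut(4, 3): punch at orig (4,11); cuts so far [(4, 11), (12, 12), (25, 10)]; region rows[0,32) x cols[8,16) = 32x8
Unfold 1 (reflect across v@8): 6 holes -> [(4, 4), (4, 11), (12, 3), (12, 12), (25, 5), (25, 10)]
Unfold 2 (reflect across v@16): 12 holes -> [(4, 4), (4, 11), (4, 20), (4, 27), (12, 3), (12, 12), (12, 19), (12, 28), (25, 5), (25, 10), (25, 21), (25, 26)]

Answer: 12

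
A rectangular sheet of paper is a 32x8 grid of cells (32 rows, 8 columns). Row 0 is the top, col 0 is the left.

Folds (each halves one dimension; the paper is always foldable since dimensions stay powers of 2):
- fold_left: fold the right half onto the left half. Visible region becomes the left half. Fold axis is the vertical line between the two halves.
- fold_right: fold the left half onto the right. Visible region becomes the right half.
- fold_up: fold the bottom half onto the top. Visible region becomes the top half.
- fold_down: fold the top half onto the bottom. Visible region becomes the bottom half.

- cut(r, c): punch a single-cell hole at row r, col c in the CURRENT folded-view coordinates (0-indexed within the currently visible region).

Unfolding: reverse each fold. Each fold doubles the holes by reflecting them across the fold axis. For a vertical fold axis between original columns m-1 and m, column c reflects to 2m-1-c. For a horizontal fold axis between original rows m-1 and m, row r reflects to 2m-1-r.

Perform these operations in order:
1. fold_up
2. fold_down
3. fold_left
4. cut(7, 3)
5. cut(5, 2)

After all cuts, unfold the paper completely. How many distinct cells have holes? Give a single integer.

Answer: 16

Derivation:
Op 1 fold_up: fold axis h@16; visible region now rows[0,16) x cols[0,8) = 16x8
Op 2 fold_down: fold axis h@8; visible region now rows[8,16) x cols[0,8) = 8x8
Op 3 fold_left: fold axis v@4; visible region now rows[8,16) x cols[0,4) = 8x4
Op 4 cut(7, 3): punch at orig (15,3); cuts so far [(15, 3)]; region rows[8,16) x cols[0,4) = 8x4
Op 5 cut(5, 2): punch at orig (13,2); cuts so far [(13, 2), (15, 3)]; region rows[8,16) x cols[0,4) = 8x4
Unfold 1 (reflect across v@4): 4 holes -> [(13, 2), (13, 5), (15, 3), (15, 4)]
Unfold 2 (reflect across h@8): 8 holes -> [(0, 3), (0, 4), (2, 2), (2, 5), (13, 2), (13, 5), (15, 3), (15, 4)]
Unfold 3 (reflect across h@16): 16 holes -> [(0, 3), (0, 4), (2, 2), (2, 5), (13, 2), (13, 5), (15, 3), (15, 4), (16, 3), (16, 4), (18, 2), (18, 5), (29, 2), (29, 5), (31, 3), (31, 4)]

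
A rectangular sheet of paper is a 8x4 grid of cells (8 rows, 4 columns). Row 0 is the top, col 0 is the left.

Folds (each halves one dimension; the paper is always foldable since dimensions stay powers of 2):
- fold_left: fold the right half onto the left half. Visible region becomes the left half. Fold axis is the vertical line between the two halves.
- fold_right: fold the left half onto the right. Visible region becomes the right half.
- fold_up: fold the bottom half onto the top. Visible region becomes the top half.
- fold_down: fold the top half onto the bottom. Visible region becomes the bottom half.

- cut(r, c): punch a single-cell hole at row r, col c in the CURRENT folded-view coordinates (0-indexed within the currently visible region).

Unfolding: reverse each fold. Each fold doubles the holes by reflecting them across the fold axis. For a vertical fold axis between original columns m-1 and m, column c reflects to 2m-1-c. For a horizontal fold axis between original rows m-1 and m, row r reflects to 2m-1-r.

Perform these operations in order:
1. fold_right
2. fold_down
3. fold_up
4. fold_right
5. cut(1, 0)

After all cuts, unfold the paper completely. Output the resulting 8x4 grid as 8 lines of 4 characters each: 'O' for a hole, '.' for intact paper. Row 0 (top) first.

Answer: ....
OOOO
OOOO
....
....
OOOO
OOOO
....

Derivation:
Op 1 fold_right: fold axis v@2; visible region now rows[0,8) x cols[2,4) = 8x2
Op 2 fold_down: fold axis h@4; visible region now rows[4,8) x cols[2,4) = 4x2
Op 3 fold_up: fold axis h@6; visible region now rows[4,6) x cols[2,4) = 2x2
Op 4 fold_right: fold axis v@3; visible region now rows[4,6) x cols[3,4) = 2x1
Op 5 cut(1, 0): punch at orig (5,3); cuts so far [(5, 3)]; region rows[4,6) x cols[3,4) = 2x1
Unfold 1 (reflect across v@3): 2 holes -> [(5, 2), (5, 3)]
Unfold 2 (reflect across h@6): 4 holes -> [(5, 2), (5, 3), (6, 2), (6, 3)]
Unfold 3 (reflect across h@4): 8 holes -> [(1, 2), (1, 3), (2, 2), (2, 3), (5, 2), (5, 3), (6, 2), (6, 3)]
Unfold 4 (reflect across v@2): 16 holes -> [(1, 0), (1, 1), (1, 2), (1, 3), (2, 0), (2, 1), (2, 2), (2, 3), (5, 0), (5, 1), (5, 2), (5, 3), (6, 0), (6, 1), (6, 2), (6, 3)]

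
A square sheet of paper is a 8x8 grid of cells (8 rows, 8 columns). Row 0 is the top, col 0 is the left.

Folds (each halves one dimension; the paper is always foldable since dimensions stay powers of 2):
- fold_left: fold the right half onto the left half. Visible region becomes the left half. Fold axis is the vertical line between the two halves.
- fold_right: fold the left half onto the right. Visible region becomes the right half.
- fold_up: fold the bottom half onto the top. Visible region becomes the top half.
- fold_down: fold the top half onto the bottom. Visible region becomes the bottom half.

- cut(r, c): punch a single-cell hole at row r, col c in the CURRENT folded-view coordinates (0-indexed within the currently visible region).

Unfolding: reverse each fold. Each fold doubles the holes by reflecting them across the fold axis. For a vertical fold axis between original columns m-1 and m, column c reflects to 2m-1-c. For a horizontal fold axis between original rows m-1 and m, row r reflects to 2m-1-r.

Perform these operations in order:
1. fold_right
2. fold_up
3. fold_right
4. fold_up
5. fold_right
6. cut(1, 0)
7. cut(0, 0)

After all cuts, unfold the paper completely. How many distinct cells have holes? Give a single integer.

Op 1 fold_right: fold axis v@4; visible region now rows[0,8) x cols[4,8) = 8x4
Op 2 fold_up: fold axis h@4; visible region now rows[0,4) x cols[4,8) = 4x4
Op 3 fold_right: fold axis v@6; visible region now rows[0,4) x cols[6,8) = 4x2
Op 4 fold_up: fold axis h@2; visible region now rows[0,2) x cols[6,8) = 2x2
Op 5 fold_right: fold axis v@7; visible region now rows[0,2) x cols[7,8) = 2x1
Op 6 cut(1, 0): punch at orig (1,7); cuts so far [(1, 7)]; region rows[0,2) x cols[7,8) = 2x1
Op 7 cut(0, 0): punch at orig (0,7); cuts so far [(0, 7), (1, 7)]; region rows[0,2) x cols[7,8) = 2x1
Unfold 1 (reflect across v@7): 4 holes -> [(0, 6), (0, 7), (1, 6), (1, 7)]
Unfold 2 (reflect across h@2): 8 holes -> [(0, 6), (0, 7), (1, 6), (1, 7), (2, 6), (2, 7), (3, 6), (3, 7)]
Unfold 3 (reflect across v@6): 16 holes -> [(0, 4), (0, 5), (0, 6), (0, 7), (1, 4), (1, 5), (1, 6), (1, 7), (2, 4), (2, 5), (2, 6), (2, 7), (3, 4), (3, 5), (3, 6), (3, 7)]
Unfold 4 (reflect across h@4): 32 holes -> [(0, 4), (0, 5), (0, 6), (0, 7), (1, 4), (1, 5), (1, 6), (1, 7), (2, 4), (2, 5), (2, 6), (2, 7), (3, 4), (3, 5), (3, 6), (3, 7), (4, 4), (4, 5), (4, 6), (4, 7), (5, 4), (5, 5), (5, 6), (5, 7), (6, 4), (6, 5), (6, 6), (6, 7), (7, 4), (7, 5), (7, 6), (7, 7)]
Unfold 5 (reflect across v@4): 64 holes -> [(0, 0), (0, 1), (0, 2), (0, 3), (0, 4), (0, 5), (0, 6), (0, 7), (1, 0), (1, 1), (1, 2), (1, 3), (1, 4), (1, 5), (1, 6), (1, 7), (2, 0), (2, 1), (2, 2), (2, 3), (2, 4), (2, 5), (2, 6), (2, 7), (3, 0), (3, 1), (3, 2), (3, 3), (3, 4), (3, 5), (3, 6), (3, 7), (4, 0), (4, 1), (4, 2), (4, 3), (4, 4), (4, 5), (4, 6), (4, 7), (5, 0), (5, 1), (5, 2), (5, 3), (5, 4), (5, 5), (5, 6), (5, 7), (6, 0), (6, 1), (6, 2), (6, 3), (6, 4), (6, 5), (6, 6), (6, 7), (7, 0), (7, 1), (7, 2), (7, 3), (7, 4), (7, 5), (7, 6), (7, 7)]

Answer: 64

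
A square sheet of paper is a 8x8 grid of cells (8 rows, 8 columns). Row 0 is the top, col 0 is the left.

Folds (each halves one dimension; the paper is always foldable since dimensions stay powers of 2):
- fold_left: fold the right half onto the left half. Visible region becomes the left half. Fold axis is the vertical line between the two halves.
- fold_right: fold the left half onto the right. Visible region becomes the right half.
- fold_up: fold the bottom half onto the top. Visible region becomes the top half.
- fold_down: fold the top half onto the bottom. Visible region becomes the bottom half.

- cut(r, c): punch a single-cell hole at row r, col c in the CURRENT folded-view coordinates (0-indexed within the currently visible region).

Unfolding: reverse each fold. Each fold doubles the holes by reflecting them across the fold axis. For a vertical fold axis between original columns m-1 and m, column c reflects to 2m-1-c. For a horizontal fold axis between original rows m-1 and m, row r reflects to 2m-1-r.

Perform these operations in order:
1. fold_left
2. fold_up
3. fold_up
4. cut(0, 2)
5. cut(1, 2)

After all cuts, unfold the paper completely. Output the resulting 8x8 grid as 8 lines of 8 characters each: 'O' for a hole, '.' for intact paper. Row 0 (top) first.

Op 1 fold_left: fold axis v@4; visible region now rows[0,8) x cols[0,4) = 8x4
Op 2 fold_up: fold axis h@4; visible region now rows[0,4) x cols[0,4) = 4x4
Op 3 fold_up: fold axis h@2; visible region now rows[0,2) x cols[0,4) = 2x4
Op 4 cut(0, 2): punch at orig (0,2); cuts so far [(0, 2)]; region rows[0,2) x cols[0,4) = 2x4
Op 5 cut(1, 2): punch at orig (1,2); cuts so far [(0, 2), (1, 2)]; region rows[0,2) x cols[0,4) = 2x4
Unfold 1 (reflect across h@2): 4 holes -> [(0, 2), (1, 2), (2, 2), (3, 2)]
Unfold 2 (reflect across h@4): 8 holes -> [(0, 2), (1, 2), (2, 2), (3, 2), (4, 2), (5, 2), (6, 2), (7, 2)]
Unfold 3 (reflect across v@4): 16 holes -> [(0, 2), (0, 5), (1, 2), (1, 5), (2, 2), (2, 5), (3, 2), (3, 5), (4, 2), (4, 5), (5, 2), (5, 5), (6, 2), (6, 5), (7, 2), (7, 5)]

Answer: ..O..O..
..O..O..
..O..O..
..O..O..
..O..O..
..O..O..
..O..O..
..O..O..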